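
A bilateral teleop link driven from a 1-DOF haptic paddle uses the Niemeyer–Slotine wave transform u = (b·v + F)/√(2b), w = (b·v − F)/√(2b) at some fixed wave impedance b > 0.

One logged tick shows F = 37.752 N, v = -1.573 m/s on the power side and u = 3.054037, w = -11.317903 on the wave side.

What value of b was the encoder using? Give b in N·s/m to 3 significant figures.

u + w = -8.263866;  u + w = √(2b)·v, so √(2b) = -8.263866/(-1.573) = 5.253570.
b = (√(2b))²/2 = 27.600000/2 = 13.800000.
(Check via u − w = 2F/√(2b): u − w = 14.371940, 2F/√(2b) = 14.371941.)

b = 13.8 N·s/m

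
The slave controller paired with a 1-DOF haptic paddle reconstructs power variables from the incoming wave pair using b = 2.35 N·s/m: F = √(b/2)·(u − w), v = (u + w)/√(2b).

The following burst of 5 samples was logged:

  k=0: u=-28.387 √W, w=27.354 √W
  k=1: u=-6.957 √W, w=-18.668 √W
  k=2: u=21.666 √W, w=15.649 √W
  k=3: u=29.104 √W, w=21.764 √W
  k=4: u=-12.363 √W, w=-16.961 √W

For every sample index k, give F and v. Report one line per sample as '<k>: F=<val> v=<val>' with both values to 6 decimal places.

0: F=-60.421804 v=-0.476487
1: F=12.694421 v=-11.819931
2: F=6.522273 v=17.212126
3: F=7.956370 v=23.463659
4: F=4.984113 v=-13.526153

k=0: u−w=-55.741000, u+w=-1.033000; √(b/2)=1.083974, √(2b)=2.167948; F=1.083974×(-55.741)=-60.421804, v=-1.033000/2.167948=-0.476487
k=1: u−w=11.711000, u+w=-25.625000; √(b/2)=1.083974, √(2b)=2.167948; F=1.083974×11.711=12.694421, v=-25.625000/2.167948=-11.819931
k=2: u−w=6.017000, u+w=37.315000; √(b/2)=1.083974, √(2b)=2.167948; F=1.083974×6.017=6.522273, v=37.315000/2.167948=17.212126
k=3: u−w=7.340000, u+w=50.868000; √(b/2)=1.083974, √(2b)=2.167948; F=1.083974×7.34=7.956370, v=50.868000/2.167948=23.463659
k=4: u−w=4.598000, u+w=-29.324000; √(b/2)=1.083974, √(2b)=2.167948; F=1.083974×4.598=4.984113, v=-29.324000/2.167948=-13.526153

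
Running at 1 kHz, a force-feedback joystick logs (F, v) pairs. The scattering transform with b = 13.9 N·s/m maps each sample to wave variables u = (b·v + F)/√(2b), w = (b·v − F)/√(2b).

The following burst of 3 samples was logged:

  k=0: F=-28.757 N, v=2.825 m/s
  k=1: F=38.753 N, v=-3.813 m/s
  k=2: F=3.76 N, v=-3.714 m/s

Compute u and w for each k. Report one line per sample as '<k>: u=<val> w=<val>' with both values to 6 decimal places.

0: u=1.993430 w=12.901582
1: u=-2.702230 w=-17.402081
2: u=-9.078039 w=-10.504288

k=0: b·v=13.9×2.825=39.267500; √(2b)=5.272571; u=(39.267500+(-28.757))/5.272571=1.993430, w=(39.267500−(-28.757))/5.272571=12.901582
k=1: b·v=13.9×(-3.813)=-53.000700; √(2b)=5.272571; u=(-53.000700+38.753)/5.272571=-2.702230, w=(-53.000700−38.753)/5.272571=-17.402081
k=2: b·v=13.9×(-3.714)=-51.624600; √(2b)=5.272571; u=(-51.624600+3.76)/5.272571=-9.078039, w=(-51.624600−3.76)/5.272571=-10.504288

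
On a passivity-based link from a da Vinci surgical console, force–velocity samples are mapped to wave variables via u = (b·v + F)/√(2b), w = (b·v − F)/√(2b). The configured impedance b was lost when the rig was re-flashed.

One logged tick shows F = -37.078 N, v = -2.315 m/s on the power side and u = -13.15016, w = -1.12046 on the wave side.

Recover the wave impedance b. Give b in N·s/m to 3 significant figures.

b = 19 N·s/m

u + w = -14.2706;  u + w = √(2b)·v, so √(2b) = -14.2706/(-2.315) = 6.1644.
b = (√(2b))²/2 = 38.0000/2 = 19.0000.
(Check via u − w = 2F/√(2b): u − w = -12.0297, 2F/√(2b) = -12.0297.)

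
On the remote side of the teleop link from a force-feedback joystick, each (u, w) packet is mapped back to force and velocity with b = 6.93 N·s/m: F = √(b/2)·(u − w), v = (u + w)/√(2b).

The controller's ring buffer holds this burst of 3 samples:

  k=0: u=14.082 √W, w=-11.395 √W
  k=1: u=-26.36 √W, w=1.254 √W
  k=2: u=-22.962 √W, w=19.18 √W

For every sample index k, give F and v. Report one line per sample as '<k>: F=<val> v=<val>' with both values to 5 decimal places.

0: F=47.42419 v=0.72175
1: F=-51.40211 v=-6.74366
2: F=-78.44527 v=-1.01587

k=0: u−w=25.47700, u+w=2.68700; √(b/2)=1.86145, √(2b)=3.72290; F=1.86145×25.477=47.42419, v=2.68700/3.72290=0.72175
k=1: u−w=-27.61400, u+w=-25.10600; √(b/2)=1.86145, √(2b)=3.72290; F=1.86145×(-27.614)=-51.40211, v=-25.10600/3.72290=-6.74366
k=2: u−w=-42.14200, u+w=-3.78200; √(b/2)=1.86145, √(2b)=3.72290; F=1.86145×(-42.142)=-78.44527, v=-3.78200/3.72290=-1.01587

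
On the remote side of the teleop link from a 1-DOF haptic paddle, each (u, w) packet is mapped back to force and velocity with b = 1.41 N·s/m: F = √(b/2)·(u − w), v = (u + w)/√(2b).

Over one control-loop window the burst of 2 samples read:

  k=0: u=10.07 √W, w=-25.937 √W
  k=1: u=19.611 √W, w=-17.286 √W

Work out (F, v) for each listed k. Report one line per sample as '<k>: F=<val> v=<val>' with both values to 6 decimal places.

0: F=30.233018 v=-9.448661
1: F=30.980300 v=1.384517

k=0: u−w=36.007000, u+w=-15.867000; √(b/2)=0.839643, √(2b)=1.679286; F=0.839643×36.007=30.233018, v=-15.867000/1.679286=-9.448661
k=1: u−w=36.897000, u+w=2.325000; √(b/2)=0.839643, √(2b)=1.679286; F=0.839643×36.897=30.980300, v=2.325000/1.679286=1.384517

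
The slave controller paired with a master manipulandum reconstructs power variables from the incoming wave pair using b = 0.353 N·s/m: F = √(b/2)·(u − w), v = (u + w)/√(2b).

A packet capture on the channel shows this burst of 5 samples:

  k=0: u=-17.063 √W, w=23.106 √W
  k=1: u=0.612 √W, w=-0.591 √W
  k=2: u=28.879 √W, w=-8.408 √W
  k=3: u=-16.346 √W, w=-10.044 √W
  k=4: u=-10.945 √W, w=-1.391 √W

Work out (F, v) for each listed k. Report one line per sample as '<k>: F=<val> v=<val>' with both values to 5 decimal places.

k=0: u−w=-40.16900, u+w=6.04300; √(b/2)=0.42012, √(2b)=0.84024; F=0.42012×(-40.169)=-16.87576, v=6.04300/0.84024=7.19201
k=1: u−w=1.20300, u+w=0.02100; √(b/2)=0.42012, √(2b)=0.84024; F=0.42012×1.203=0.50540, v=0.02100/0.84024=0.02499
k=2: u−w=37.28700, u+w=20.47100; √(b/2)=0.42012, √(2b)=0.84024; F=0.42012×37.287=15.66498, v=20.47100/0.84024=24.36333
k=3: u−w=-6.30200, u+w=-26.39000; √(b/2)=0.42012, √(2b)=0.84024; F=0.42012×(-6.302)=-2.64759, v=-26.39000/0.84024=-31.40777
k=4: u−w=-9.55400, u+w=-12.33600; √(b/2)=0.42012, √(2b)=0.84024; F=0.42012×(-9.554)=-4.01382, v=-12.33600/0.84024=-14.68155

0: F=-16.87576 v=7.19201
1: F=0.50540 v=0.02499
2: F=15.66498 v=24.36333
3: F=-2.64759 v=-31.40777
4: F=-4.01382 v=-14.68155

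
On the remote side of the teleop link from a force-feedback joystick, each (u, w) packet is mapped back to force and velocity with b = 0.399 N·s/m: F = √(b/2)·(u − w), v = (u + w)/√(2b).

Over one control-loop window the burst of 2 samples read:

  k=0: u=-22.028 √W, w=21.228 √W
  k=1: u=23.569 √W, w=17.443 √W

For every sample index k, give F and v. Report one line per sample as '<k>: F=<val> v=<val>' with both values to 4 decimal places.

0: F=-19.3205 v=-0.8955
1: F=2.7362 v=45.9102

k=0: u−w=-43.2560, u+w=-0.8000; √(b/2)=0.4467, √(2b)=0.8933; F=0.4467×(-43.256)=-19.3205, v=-0.8000/0.8933=-0.8955
k=1: u−w=6.1260, u+w=41.0120; √(b/2)=0.4467, √(2b)=0.8933; F=0.4467×6.126=2.7362, v=41.0120/0.8933=45.9102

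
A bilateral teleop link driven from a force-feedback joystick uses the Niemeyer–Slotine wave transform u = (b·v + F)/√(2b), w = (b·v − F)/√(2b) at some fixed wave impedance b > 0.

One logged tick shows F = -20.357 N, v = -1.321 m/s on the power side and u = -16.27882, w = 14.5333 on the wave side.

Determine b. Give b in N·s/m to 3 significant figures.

b = 0.873 N·s/m

u + w = -1.7455;  u + w = √(2b)·v, so √(2b) = -1.7455/(-1.321) = 1.3214.
b = (√(2b))²/2 = 1.7460/2 = 0.8730.
(Check via u − w = 2F/√(2b): u − w = -30.8121, 2F/√(2b) = -30.8121.)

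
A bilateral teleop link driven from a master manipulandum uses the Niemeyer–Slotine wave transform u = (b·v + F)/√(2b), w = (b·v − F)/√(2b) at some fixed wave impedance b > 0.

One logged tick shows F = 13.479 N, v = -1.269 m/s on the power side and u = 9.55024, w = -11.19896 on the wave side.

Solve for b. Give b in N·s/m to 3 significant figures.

u + w = -1.64872;  u + w = √(2b)·v, so √(2b) = -1.64872/(-1.269) = 1.29923.
b = (√(2b))²/2 = 1.68799/2 = 0.84400.
(Check via u − w = 2F/√(2b): u − w = 20.74920, 2F/√(2b) = 20.74925.)

b = 0.844 N·s/m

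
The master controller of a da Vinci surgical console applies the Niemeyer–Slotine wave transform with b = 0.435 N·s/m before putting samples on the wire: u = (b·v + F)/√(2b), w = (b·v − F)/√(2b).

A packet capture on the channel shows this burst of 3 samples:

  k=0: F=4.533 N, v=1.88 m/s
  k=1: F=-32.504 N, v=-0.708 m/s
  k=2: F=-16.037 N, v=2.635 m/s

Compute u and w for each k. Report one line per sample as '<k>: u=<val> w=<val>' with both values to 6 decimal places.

0: u=5.736660 w=-3.983112
1: u=-35.178135 w=34.517757
2: u=-15.964587 w=18.422351

k=0: b·v=0.435×1.88=0.817800; √(2b)=0.932738; u=(0.817800+4.533)/0.932738=5.736660, w=(0.817800−4.533)/0.932738=-3.983112
k=1: b·v=0.435×(-0.708)=-0.307980; √(2b)=0.932738; u=(-0.307980+(-32.504))/0.932738=-35.178135, w=(-0.307980−(-32.504))/0.932738=34.517757
k=2: b·v=0.435×2.635=1.146225; √(2b)=0.932738; u=(1.146225+(-16.037))/0.932738=-15.964587, w=(1.146225−(-16.037))/0.932738=18.422351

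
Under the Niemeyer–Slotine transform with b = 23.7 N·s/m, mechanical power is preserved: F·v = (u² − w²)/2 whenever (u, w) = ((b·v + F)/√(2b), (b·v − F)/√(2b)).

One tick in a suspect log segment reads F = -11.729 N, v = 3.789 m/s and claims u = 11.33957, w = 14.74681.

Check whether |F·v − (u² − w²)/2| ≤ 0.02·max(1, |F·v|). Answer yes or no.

yes

F·v = (-11.729)×3.789 = -44.44118 W.
(u² − w²)/2 = (128.58585 − 217.46841)/2 = -44.44128 W.
|Δ| = 0.00010;  2% of max(1, |F·v|) = 0.88882.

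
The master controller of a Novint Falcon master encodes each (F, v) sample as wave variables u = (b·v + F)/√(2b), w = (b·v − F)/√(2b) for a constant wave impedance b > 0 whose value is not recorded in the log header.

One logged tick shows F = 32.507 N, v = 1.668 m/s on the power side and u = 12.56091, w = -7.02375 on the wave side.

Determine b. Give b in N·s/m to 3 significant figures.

u + w = 5.5372;  u + w = √(2b)·v, so √(2b) = 5.5372/1.668 = 3.3196.
b = (√(2b))²/2 = 11.0200/2 = 5.5100.
(Check via u − w = 2F/√(2b): u − w = 19.5847, 2F/√(2b) = 19.5847.)

b = 5.51 N·s/m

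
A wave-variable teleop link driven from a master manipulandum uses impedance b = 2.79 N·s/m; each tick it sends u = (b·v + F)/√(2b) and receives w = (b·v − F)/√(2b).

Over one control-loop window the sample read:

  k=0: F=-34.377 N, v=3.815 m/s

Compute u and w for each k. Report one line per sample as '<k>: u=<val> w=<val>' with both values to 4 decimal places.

k=0: b·v=2.79×3.815=10.6439; √(2b)=2.3622; u=(10.6439+(-34.377))/2.3622=-10.0470, w=(10.6439−(-34.377))/2.3622=19.0588

0: u=-10.0470 w=19.0588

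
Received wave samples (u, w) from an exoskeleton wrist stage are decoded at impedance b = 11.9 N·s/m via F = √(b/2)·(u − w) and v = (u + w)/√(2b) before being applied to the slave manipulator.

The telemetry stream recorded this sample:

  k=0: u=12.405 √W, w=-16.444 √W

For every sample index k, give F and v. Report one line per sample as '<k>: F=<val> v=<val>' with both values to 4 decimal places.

0: F=70.3703 v=-0.8279

k=0: u−w=28.8490, u+w=-4.0390; √(b/2)=2.4393, √(2b)=4.8785; F=2.4393×28.849=70.3703, v=-4.0390/4.8785=-0.8279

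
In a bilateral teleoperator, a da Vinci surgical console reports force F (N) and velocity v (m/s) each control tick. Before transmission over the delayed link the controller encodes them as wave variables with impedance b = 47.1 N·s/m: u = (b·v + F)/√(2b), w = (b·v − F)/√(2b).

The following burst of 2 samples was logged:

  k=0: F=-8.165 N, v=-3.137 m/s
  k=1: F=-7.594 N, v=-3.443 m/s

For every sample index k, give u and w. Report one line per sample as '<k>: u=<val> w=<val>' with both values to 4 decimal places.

0: u=-16.0646 w=-14.3821
1: u=-17.4907 w=-15.9259

k=0: b·v=47.1×(-3.137)=-147.7527; √(2b)=9.7057; u=(-147.7527+(-8.165))/9.7057=-16.0646, w=(-147.7527−(-8.165))/9.7057=-14.3821
k=1: b·v=47.1×(-3.443)=-162.1653; √(2b)=9.7057; u=(-162.1653+(-7.594))/9.7057=-17.4907, w=(-162.1653−(-7.594))/9.7057=-15.9259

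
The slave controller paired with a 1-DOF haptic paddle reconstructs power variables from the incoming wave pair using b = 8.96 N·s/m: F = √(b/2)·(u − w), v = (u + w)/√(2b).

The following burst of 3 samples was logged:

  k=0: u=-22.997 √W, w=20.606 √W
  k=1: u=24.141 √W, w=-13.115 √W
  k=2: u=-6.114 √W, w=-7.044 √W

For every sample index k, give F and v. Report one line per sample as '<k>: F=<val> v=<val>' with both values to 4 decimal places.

0: F=-92.2902 v=-0.5648
1: F=78.8561 v=2.6046
2: F=1.9684 v=-3.1083

k=0: u−w=-43.6030, u+w=-2.3910; √(b/2)=2.1166, √(2b)=4.2332; F=2.1166×(-43.603)=-92.2902, v=-2.3910/4.2332=-0.5648
k=1: u−w=37.2560, u+w=11.0260; √(b/2)=2.1166, √(2b)=4.2332; F=2.1166×37.256=78.8561, v=11.0260/4.2332=2.6046
k=2: u−w=0.9300, u+w=-13.1580; √(b/2)=2.1166, √(2b)=4.2332; F=2.1166×0.93=1.9684, v=-13.1580/4.2332=-3.1083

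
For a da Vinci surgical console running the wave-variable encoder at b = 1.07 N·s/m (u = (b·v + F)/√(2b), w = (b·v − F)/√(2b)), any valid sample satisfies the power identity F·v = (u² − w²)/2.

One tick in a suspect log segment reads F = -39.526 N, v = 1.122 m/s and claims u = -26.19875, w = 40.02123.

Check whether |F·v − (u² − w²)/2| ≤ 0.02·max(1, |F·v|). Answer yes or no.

F·v = (-39.526)×1.122 = -44.3482 W.
(u² − w²)/2 = (686.3745 − 1601.6989)/2 = -457.6622 W.
|Δ| = 413.3140;  2% of max(1, |F·v|) = 0.8870.

no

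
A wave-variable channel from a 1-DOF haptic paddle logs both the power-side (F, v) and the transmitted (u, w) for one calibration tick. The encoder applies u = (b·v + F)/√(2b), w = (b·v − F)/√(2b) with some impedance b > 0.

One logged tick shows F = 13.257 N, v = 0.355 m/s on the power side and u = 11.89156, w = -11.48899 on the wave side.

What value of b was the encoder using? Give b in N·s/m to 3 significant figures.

b = 0.643 N·s/m

u + w = 0.4026;  u + w = √(2b)·v, so √(2b) = 0.4026/0.355 = 1.1340.
b = (√(2b))²/2 = 1.2860/2 = 0.6430.
(Check via u − w = 2F/√(2b): u − w = 23.3805, 2F/√(2b) = 23.3810.)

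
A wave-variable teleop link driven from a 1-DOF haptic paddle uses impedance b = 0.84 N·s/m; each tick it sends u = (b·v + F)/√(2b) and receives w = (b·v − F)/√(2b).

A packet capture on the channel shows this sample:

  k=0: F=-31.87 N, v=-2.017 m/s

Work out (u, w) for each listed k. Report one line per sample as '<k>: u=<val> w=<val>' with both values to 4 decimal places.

0: u=-25.8954 w=23.2811

k=0: b·v=0.84×(-2.017)=-1.6943; √(2b)=1.2961; u=(-1.6943+(-31.87))/1.2961=-25.8954, w=(-1.6943−(-31.87))/1.2961=23.2811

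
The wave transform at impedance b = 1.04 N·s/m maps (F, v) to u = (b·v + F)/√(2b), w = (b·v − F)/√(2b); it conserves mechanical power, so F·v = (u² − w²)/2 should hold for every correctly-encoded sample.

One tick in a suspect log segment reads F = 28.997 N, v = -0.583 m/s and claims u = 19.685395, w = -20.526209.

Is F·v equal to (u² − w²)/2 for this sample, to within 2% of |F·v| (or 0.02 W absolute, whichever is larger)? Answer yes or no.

F·v = 28.997×(-0.583) = -16.905251 W.
(u² − w²)/2 = (387.514776 − 421.325256)/2 = -16.905240 W.
|Δ| = 0.000011;  2% of max(1, |F·v|) = 0.338105.

yes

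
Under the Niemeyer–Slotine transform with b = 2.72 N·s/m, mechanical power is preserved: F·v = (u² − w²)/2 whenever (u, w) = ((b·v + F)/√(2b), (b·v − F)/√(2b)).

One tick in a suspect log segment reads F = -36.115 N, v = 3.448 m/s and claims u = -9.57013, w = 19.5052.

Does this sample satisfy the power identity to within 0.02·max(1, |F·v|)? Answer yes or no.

F·v = (-36.115)×3.448 = -124.52452 W.
(u² − w²)/2 = (91.58739 − 380.45283)/2 = -144.43272 W.
|Δ| = 19.90820;  2% of max(1, |F·v|) = 2.49049.

no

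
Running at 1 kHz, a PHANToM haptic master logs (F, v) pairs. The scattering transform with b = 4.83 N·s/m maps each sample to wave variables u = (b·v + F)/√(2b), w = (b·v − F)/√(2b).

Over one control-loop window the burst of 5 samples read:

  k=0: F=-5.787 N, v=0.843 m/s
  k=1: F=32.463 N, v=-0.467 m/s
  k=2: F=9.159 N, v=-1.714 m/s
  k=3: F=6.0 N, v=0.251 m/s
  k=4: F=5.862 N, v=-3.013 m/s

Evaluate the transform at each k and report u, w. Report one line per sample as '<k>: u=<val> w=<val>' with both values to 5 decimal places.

0: u=-0.55189 w=3.17198
1: u=9.71907 w=-11.17053
2: u=0.28326 w=-5.61046
3: u=2.32053 w=-1.54041
4: u=-2.79622 w=-6.56835

k=0: b·v=4.83×0.843=4.07169; √(2b)=3.10805; u=(4.07169+(-5.787))/3.10805=-0.55189, w=(4.07169−(-5.787))/3.10805=3.17198
k=1: b·v=4.83×(-0.467)=-2.25561; √(2b)=3.10805; u=(-2.25561+32.463)/3.10805=9.71907, w=(-2.25561−32.463)/3.10805=-11.17053
k=2: b·v=4.83×(-1.714)=-8.27862; √(2b)=3.10805; u=(-8.27862+9.159)/3.10805=0.28326, w=(-8.27862−9.159)/3.10805=-5.61046
k=3: b·v=4.83×0.251=1.21233; √(2b)=3.10805; u=(1.21233+6.0)/3.10805=2.32053, w=(1.21233−6.0)/3.10805=-1.54041
k=4: b·v=4.83×(-3.013)=-14.55279; √(2b)=3.10805; u=(-14.55279+5.862)/3.10805=-2.79622, w=(-14.55279−5.862)/3.10805=-6.56835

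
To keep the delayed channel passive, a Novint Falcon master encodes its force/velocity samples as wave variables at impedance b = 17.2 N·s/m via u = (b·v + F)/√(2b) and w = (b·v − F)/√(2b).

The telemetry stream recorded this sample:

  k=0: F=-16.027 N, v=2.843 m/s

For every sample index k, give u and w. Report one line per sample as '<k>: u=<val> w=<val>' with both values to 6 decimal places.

k=0: b·v=17.2×2.843=48.899600; √(2b)=5.865151; u=(48.899600+(-16.027))/5.865151=5.604732, w=(48.899600−(-16.027))/5.865151=11.069893

0: u=5.604732 w=11.069893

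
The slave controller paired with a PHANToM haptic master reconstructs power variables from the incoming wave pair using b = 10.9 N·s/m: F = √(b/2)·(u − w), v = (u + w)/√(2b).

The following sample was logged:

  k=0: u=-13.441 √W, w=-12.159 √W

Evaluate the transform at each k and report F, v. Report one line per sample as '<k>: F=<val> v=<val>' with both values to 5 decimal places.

0: F=-2.99286 v=-5.48292

k=0: u−w=-1.28200, u+w=-25.60000; √(b/2)=2.33452, √(2b)=4.66905; F=2.33452×(-1.282)=-2.99286, v=-25.60000/4.66905=-5.48292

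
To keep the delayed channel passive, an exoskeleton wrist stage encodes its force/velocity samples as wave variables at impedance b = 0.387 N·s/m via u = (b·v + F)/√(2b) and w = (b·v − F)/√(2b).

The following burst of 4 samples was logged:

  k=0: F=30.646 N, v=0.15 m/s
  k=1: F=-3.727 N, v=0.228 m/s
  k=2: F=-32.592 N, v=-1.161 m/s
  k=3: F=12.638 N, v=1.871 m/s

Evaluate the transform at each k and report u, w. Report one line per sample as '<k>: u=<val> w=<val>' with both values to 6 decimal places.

k=0: b·v=0.387×0.15=0.058050; √(2b)=0.879773; u=(0.058050+30.646)/0.879773=34.899980, w=(0.058050−30.646)/0.879773=-34.768015
k=1: b·v=0.387×0.228=0.088236; √(2b)=0.879773; u=(0.088236+(-3.727))/0.879773=-4.136027, w=(0.088236−(-3.727))/0.879773=4.336616
k=2: b·v=0.387×(-1.161)=-0.449307; √(2b)=0.879773; u=(-0.449307+(-32.592))/0.879773=-37.556641, w=(-0.449307−(-32.592))/0.879773=36.535224
k=3: b·v=0.387×1.871=0.724077; √(2b)=0.879773; u=(0.724077+12.638)/0.879773=15.188101, w=(0.724077−12.638)/0.879773=-13.542047

0: u=34.899980 w=-34.768015
1: u=-4.136027 w=4.336616
2: u=-37.556641 w=36.535224
3: u=15.188101 w=-13.542047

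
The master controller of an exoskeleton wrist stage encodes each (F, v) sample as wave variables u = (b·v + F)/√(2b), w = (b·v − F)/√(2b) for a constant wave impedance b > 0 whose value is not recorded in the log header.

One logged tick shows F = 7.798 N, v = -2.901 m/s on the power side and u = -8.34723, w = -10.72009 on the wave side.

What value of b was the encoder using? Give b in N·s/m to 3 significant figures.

b = 21.6 N·s/m

u + w = -19.0673;  u + w = √(2b)·v, so √(2b) = -19.0673/(-2.901) = 6.5727.
b = (√(2b))²/2 = 43.2000/2 = 21.6000.
(Check via u − w = 2F/√(2b): u − w = 2.3729, 2F/√(2b) = 2.3729.)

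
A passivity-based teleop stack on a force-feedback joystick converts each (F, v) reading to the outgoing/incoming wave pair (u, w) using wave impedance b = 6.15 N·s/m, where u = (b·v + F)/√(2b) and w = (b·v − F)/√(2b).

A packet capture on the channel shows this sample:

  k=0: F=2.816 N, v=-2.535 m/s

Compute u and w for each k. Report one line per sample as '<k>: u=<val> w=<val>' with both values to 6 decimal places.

k=0: b·v=6.15×(-2.535)=-15.590250; √(2b)=3.507136; u=(-15.590250+2.816)/3.507136=-3.642360, w=(-15.590250−2.816)/3.507136=-5.248229

0: u=-3.642360 w=-5.248229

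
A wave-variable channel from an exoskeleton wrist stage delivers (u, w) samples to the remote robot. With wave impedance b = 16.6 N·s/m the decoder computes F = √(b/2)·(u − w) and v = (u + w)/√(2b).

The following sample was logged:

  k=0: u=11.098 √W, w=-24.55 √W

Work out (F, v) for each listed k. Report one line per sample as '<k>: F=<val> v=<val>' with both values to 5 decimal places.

k=0: u−w=35.64800, u+w=-13.45200; √(b/2)=2.88097, √(2b)=5.76194; F=2.88097×35.648=102.70089, v=-13.45200/5.76194=-2.33463

0: F=102.70089 v=-2.33463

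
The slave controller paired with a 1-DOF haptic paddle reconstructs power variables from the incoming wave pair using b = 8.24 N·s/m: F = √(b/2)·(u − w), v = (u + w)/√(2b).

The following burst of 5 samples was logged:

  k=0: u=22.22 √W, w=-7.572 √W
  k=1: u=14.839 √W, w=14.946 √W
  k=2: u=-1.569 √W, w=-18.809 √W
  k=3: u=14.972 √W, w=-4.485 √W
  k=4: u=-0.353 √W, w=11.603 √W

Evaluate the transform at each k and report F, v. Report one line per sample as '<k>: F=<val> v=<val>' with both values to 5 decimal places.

k=0: u−w=29.79200, u+w=14.64800; √(b/2)=2.02978, √(2b)=4.05956; F=2.02978×29.792=60.47116, v=14.64800/4.05956=3.60828
k=1: u−w=-0.10700, u+w=29.78500; √(b/2)=2.02978, √(2b)=4.05956; F=2.02978×(-0.107)=-0.21719, v=29.78500/4.05956=7.33701
k=2: u−w=17.24000, u+w=-20.37800; √(b/2)=2.02978, √(2b)=4.05956; F=2.02978×17.24=34.99338, v=-20.37800/4.05956=-5.01976
k=3: u−w=19.45700, u+w=10.48700; √(b/2)=2.02978, √(2b)=4.05956; F=2.02978×19.457=39.49340, v=10.48700/4.05956=2.58329
k=4: u−w=-11.95600, u+w=11.25000; √(b/2)=2.02978, √(2b)=4.05956; F=2.02978×(-11.956)=-24.26803, v=11.25000/4.05956=2.77124

0: F=60.47116 v=3.60828
1: F=-0.21719 v=7.33701
2: F=34.99338 v=-5.01976
3: F=39.49340 v=2.58329
4: F=-24.26803 v=2.77124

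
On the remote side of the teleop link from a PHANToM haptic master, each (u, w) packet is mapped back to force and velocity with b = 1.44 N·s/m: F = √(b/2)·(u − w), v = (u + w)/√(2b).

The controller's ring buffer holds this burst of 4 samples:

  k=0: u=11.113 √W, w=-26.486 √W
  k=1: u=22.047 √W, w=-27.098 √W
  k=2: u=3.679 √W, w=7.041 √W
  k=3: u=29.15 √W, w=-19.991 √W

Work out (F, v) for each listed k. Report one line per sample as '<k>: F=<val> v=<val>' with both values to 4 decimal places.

0: F=31.9038 v=-9.0586
1: F=41.7009 v=-2.9763
2: F=-2.8528 v=6.3168
3: F=41.6975 v=5.3970

k=0: u−w=37.5990, u+w=-15.3730; √(b/2)=0.8485, √(2b)=1.6971; F=0.8485×37.599=31.9038, v=-15.3730/1.6971=-9.0586
k=1: u−w=49.1450, u+w=-5.0510; √(b/2)=0.8485, √(2b)=1.6971; F=0.8485×49.145=41.7009, v=-5.0510/1.6971=-2.9763
k=2: u−w=-3.3620, u+w=10.7200; √(b/2)=0.8485, √(2b)=1.6971; F=0.8485×(-3.362)=-2.8528, v=10.7200/1.6971=6.3168
k=3: u−w=49.1410, u+w=9.1590; √(b/2)=0.8485, √(2b)=1.6971; F=0.8485×49.141=41.6975, v=9.1590/1.6971=5.3970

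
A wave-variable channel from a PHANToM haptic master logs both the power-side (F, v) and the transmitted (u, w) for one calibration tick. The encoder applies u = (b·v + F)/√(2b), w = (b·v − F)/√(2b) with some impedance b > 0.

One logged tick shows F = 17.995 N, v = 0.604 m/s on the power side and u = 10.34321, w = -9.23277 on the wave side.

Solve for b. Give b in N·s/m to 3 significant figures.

b = 1.69 N·s/m

u + w = 1.1104;  u + w = √(2b)·v, so √(2b) = 1.1104/0.604 = 1.8385.
b = (√(2b))²/2 = 3.3800/2 = 1.6900.
(Check via u − w = 2F/√(2b): u − w = 19.5760, 2F/√(2b) = 19.5760.)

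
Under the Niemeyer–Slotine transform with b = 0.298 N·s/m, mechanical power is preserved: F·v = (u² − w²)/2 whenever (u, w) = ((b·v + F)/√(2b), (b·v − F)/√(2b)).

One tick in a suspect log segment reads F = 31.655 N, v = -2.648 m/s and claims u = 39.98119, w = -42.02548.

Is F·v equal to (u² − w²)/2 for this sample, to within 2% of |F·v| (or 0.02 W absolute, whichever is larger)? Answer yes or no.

yes

F·v = 31.655×(-2.648) = -83.82244 W.
(u² − w²)/2 = (1598.49555 − 1766.14097)/2 = -83.82271 W.
|Δ| = 0.00027;  2% of max(1, |F·v|) = 1.67645.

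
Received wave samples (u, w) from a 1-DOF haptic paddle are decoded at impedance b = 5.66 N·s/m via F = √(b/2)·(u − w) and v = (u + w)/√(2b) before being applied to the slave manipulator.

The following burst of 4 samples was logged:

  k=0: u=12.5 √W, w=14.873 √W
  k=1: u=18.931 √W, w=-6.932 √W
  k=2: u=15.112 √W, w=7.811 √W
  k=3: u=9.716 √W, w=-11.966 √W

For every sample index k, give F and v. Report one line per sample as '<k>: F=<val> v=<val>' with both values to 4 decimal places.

0: F=-3.9920 v=8.1358
1: F=43.5083 v=3.5663
2: F=12.2822 v=6.8132
3: F=36.4748 v=-0.6687

k=0: u−w=-2.3730, u+w=27.3730; √(b/2)=1.6823, √(2b)=3.3645; F=1.6823×(-2.373)=-3.9920, v=27.3730/3.3645=8.1358
k=1: u−w=25.8630, u+w=11.9990; √(b/2)=1.6823, √(2b)=3.3645; F=1.6823×25.863=43.5083, v=11.9990/3.3645=3.5663
k=2: u−w=7.3010, u+w=22.9230; √(b/2)=1.6823, √(2b)=3.3645; F=1.6823×7.301=12.2822, v=22.9230/3.3645=6.8132
k=3: u−w=21.6820, u+w=-2.2500; √(b/2)=1.6823, √(2b)=3.3645; F=1.6823×21.682=36.4748, v=-2.2500/3.3645=-0.6687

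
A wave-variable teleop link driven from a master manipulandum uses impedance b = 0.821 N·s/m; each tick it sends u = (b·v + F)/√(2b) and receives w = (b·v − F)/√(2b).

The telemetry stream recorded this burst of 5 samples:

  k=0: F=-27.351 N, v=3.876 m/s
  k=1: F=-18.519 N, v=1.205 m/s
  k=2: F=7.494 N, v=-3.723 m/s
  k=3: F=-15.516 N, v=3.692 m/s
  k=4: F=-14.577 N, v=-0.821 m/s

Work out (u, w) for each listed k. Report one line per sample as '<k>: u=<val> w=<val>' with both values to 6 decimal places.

0: u=-18.861168 w=23.827896
1: u=-13.680053 w=15.224147
2: u=3.462930 w=-8.233602
3: u=-9.743105 w=14.474054
4: u=-11.901807 w=10.849773

k=0: b·v=0.821×3.876=3.182196; √(2b)=1.281405; u=(3.182196+(-27.351))/1.281405=-18.861168, w=(3.182196−(-27.351))/1.281405=23.827896
k=1: b·v=0.821×1.205=0.989305; √(2b)=1.281405; u=(0.989305+(-18.519))/1.281405=-13.680053, w=(0.989305−(-18.519))/1.281405=15.224147
k=2: b·v=0.821×(-3.723)=-3.056583; √(2b)=1.281405; u=(-3.056583+7.494)/1.281405=3.462930, w=(-3.056583−7.494)/1.281405=-8.233602
k=3: b·v=0.821×3.692=3.031132; √(2b)=1.281405; u=(3.031132+(-15.516))/1.281405=-9.743105, w=(3.031132−(-15.516))/1.281405=14.474054
k=4: b·v=0.821×(-0.821)=-0.674041; √(2b)=1.281405; u=(-0.674041+(-14.577))/1.281405=-11.901807, w=(-0.674041−(-14.577))/1.281405=10.849773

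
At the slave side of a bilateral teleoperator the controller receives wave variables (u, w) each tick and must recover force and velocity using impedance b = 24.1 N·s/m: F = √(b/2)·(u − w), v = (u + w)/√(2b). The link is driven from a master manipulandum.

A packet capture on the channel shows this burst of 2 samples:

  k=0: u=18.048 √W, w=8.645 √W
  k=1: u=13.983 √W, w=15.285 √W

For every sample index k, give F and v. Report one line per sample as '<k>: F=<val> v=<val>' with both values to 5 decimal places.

0: F=32.64074 v=3.84480
1: F=-4.51965 v=4.21570

k=0: u−w=9.40300, u+w=26.69300; √(b/2)=3.47131, √(2b)=6.94262; F=3.47131×9.403=32.64074, v=26.69300/6.94262=3.84480
k=1: u−w=-1.30200, u+w=29.26800; √(b/2)=3.47131, √(2b)=6.94262; F=3.47131×(-1.302)=-4.51965, v=29.26800/6.94262=4.21570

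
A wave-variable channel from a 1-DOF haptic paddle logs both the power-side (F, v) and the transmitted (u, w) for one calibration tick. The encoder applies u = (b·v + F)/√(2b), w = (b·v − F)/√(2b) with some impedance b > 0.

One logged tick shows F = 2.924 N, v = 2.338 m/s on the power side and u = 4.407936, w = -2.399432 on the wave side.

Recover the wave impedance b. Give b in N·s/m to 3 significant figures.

b = 0.369 N·s/m

u + w = 2.008504;  u + w = √(2b)·v, so √(2b) = 2.008504/2.338 = 0.859069.
b = (√(2b))²/2 = 0.738000/2 = 0.369000.
(Check via u − w = 2F/√(2b): u − w = 6.807368, 2F/√(2b) = 6.807367.)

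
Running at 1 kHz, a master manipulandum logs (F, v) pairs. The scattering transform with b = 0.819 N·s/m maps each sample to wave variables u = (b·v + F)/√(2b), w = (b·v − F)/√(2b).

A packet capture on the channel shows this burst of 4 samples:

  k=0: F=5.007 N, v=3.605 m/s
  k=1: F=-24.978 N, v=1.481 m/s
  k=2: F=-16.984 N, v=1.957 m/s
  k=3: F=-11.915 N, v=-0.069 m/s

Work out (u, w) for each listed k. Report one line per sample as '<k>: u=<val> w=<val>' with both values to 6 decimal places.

0: u=6.219115 w=-1.605278
1: u=-18.568721 w=20.464169
2: u=-12.018043 w=14.522697
3: u=-9.353885 w=9.265576

k=0: b·v=0.819×3.605=2.952495; √(2b)=1.279844; u=(2.952495+5.007)/1.279844=6.219115, w=(2.952495−5.007)/1.279844=-1.605278
k=1: b·v=0.819×1.481=1.212939; √(2b)=1.279844; u=(1.212939+(-24.978))/1.279844=-18.568721, w=(1.212939−(-24.978))/1.279844=20.464169
k=2: b·v=0.819×1.957=1.602783; √(2b)=1.279844; u=(1.602783+(-16.984))/1.279844=-12.018043, w=(1.602783−(-16.984))/1.279844=14.522697
k=3: b·v=0.819×(-0.069)=-0.056511; √(2b)=1.279844; u=(-0.056511+(-11.915))/1.279844=-9.353885, w=(-0.056511−(-11.915))/1.279844=9.265576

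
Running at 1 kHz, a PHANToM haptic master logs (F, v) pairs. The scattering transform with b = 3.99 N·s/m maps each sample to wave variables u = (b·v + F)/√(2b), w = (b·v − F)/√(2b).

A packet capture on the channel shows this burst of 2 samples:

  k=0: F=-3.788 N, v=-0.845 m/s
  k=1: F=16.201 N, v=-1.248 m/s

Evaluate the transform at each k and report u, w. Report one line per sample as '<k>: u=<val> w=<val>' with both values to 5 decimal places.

0: u=-2.53445 w=0.14742
1: u=3.97236 w=-7.49782

k=0: b·v=3.99×(-0.845)=-3.37155; √(2b)=2.82489; u=(-3.37155+(-3.788))/2.82489=-2.53445, w=(-3.37155−(-3.788))/2.82489=0.14742
k=1: b·v=3.99×(-1.248)=-4.97952; √(2b)=2.82489; u=(-4.97952+16.201)/2.82489=3.97236, w=(-4.97952−16.201)/2.82489=-7.49782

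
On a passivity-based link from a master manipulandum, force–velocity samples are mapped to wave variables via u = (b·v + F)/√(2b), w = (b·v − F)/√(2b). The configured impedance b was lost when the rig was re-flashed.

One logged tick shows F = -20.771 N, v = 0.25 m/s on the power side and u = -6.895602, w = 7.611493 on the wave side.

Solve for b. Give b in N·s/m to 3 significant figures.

b = 4.1 N·s/m

u + w = 0.715891;  u + w = √(2b)·v, so √(2b) = 0.715891/0.25 = 2.863564.
b = (√(2b))²/2 = 8.199999/2 = 4.099999.
(Check via u − w = 2F/√(2b): u − w = -14.507095, 2F/√(2b) = -14.507097.)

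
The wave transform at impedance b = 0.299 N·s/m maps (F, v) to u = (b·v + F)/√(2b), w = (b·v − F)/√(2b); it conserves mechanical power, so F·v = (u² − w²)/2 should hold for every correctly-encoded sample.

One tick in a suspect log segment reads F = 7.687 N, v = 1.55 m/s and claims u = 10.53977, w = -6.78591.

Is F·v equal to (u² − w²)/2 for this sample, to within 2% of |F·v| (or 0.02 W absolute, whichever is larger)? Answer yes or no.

F·v = 7.687×1.55 = 11.91485 W.
(u² − w²)/2 = (111.08675 − 46.04857)/2 = 32.51909 W.
|Δ| = 20.60424;  2% of max(1, |F·v|) = 0.23830.

no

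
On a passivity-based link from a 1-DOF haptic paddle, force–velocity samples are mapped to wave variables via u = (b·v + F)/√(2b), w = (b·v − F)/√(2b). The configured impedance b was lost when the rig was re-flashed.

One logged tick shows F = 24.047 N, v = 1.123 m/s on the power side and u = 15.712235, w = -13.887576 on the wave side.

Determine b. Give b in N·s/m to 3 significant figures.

b = 1.32 N·s/m

u + w = 1.824659;  u + w = √(2b)·v, so √(2b) = 1.824659/1.123 = 1.624808.
b = (√(2b))²/2 = 2.640000/2 = 1.320000.
(Check via u − w = 2F/√(2b): u − w = 29.599811, 2F/√(2b) = 29.599811.)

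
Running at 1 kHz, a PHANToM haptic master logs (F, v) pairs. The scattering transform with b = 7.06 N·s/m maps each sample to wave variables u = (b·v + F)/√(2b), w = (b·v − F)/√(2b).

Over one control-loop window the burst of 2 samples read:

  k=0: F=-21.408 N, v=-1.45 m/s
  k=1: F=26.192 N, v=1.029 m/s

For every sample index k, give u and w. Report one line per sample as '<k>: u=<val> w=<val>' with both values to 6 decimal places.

0: u=-8.421467 w=2.972862
1: u=8.903613 w=-5.036982

k=0: b·v=7.06×(-1.45)=-10.237000; √(2b)=3.757659; u=(-10.237000+(-21.408))/3.757659=-8.421467, w=(-10.237000−(-21.408))/3.757659=2.972862
k=1: b·v=7.06×1.029=7.264740; √(2b)=3.757659; u=(7.264740+26.192)/3.757659=8.903613, w=(7.264740−26.192)/3.757659=-5.036982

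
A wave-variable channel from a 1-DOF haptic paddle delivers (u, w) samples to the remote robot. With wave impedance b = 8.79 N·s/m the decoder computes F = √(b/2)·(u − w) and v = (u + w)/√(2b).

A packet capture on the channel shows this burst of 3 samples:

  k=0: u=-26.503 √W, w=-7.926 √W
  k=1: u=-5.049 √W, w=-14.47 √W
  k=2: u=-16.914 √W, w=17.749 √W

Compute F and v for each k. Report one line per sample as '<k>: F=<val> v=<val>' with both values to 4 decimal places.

k=0: u−w=-18.5770, u+w=-34.4290; √(b/2)=2.0964, √(2b)=4.1929; F=2.0964×(-18.577)=-38.9453, v=-34.4290/4.1929=-8.2114
k=1: u−w=9.4210, u+w=-19.5190; √(b/2)=2.0964, √(2b)=4.1929; F=2.0964×9.421=19.7504, v=-19.5190/4.1929=-4.6553
k=2: u−w=-34.6630, u+w=0.8350; √(b/2)=2.0964, √(2b)=4.1929; F=2.0964×(-34.663)=-72.6684, v=0.8350/4.1929=0.1991

0: F=-38.9453 v=-8.2114
1: F=19.7504 v=-4.6553
2: F=-72.6684 v=0.1991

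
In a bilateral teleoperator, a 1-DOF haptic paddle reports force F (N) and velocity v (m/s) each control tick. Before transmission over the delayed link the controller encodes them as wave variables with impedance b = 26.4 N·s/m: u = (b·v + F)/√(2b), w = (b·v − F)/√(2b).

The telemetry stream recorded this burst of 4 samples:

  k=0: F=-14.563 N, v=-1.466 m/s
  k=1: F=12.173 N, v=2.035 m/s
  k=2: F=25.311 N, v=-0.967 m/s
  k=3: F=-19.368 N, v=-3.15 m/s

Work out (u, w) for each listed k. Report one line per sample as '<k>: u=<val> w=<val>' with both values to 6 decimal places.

0: u=-7.330409 w=-3.322076
1: u=9.068776 w=5.718268
2: u=-0.029974 w=-6.996597
3: u=-14.109952 w=-8.779085

k=0: b·v=26.4×(-1.466)=-38.702400; √(2b)=7.266361; u=(-38.702400+(-14.563))/7.266361=-7.330409, w=(-38.702400−(-14.563))/7.266361=-3.322076
k=1: b·v=26.4×2.035=53.724000; √(2b)=7.266361; u=(53.724000+12.173)/7.266361=9.068776, w=(53.724000−12.173)/7.266361=5.718268
k=2: b·v=26.4×(-0.967)=-25.528800; √(2b)=7.266361; u=(-25.528800+25.311)/7.266361=-0.029974, w=(-25.528800−25.311)/7.266361=-6.996597
k=3: b·v=26.4×(-3.15)=-83.160000; √(2b)=7.266361; u=(-83.160000+(-19.368))/7.266361=-14.109952, w=(-83.160000−(-19.368))/7.266361=-8.779085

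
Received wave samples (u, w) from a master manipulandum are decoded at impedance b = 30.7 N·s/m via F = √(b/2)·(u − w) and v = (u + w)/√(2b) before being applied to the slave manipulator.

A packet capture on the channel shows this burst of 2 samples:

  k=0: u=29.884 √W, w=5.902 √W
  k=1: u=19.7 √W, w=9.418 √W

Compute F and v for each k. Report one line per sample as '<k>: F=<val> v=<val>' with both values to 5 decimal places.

k=0: u−w=23.98200, u+w=35.78600; √(b/2)=3.91791, √(2b)=7.83582; F=3.91791×23.982=93.95926, v=35.78600/7.83582=4.56698
k=1: u−w=10.28200, u+w=29.11800; √(b/2)=3.91791, √(2b)=7.83582; F=3.91791×10.282=40.28393, v=29.11800/7.83582=3.71601

0: F=93.95926 v=4.56698
1: F=40.28393 v=3.71601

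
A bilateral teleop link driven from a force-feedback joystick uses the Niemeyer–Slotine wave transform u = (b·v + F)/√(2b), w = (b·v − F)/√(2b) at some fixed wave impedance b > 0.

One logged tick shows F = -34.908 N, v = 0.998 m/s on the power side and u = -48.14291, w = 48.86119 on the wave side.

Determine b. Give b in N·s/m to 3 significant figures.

u + w = 0.71828;  u + w = √(2b)·v, so √(2b) = 0.71828/0.998 = 0.71972.
b = (√(2b))²/2 = 0.51800/2 = 0.25900.
(Check via u − w = 2F/√(2b): u − w = -97.00410, 2F/√(2b) = -97.00447.)

b = 0.259 N·s/m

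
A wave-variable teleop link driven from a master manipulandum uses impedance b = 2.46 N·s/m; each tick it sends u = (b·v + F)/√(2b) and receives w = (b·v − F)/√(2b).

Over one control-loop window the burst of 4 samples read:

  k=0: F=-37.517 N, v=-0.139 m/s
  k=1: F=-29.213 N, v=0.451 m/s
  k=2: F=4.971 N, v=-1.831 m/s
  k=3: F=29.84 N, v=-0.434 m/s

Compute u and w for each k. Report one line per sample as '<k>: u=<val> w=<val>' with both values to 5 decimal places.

k=0: b·v=2.46×(-0.139)=-0.34194; √(2b)=2.21811; u=(-0.34194+(-37.517))/2.21811=-17.06813, w=(-0.34194−(-37.517))/2.21811=16.75981
k=1: b·v=2.46×0.451=1.10946; √(2b)=2.21811; u=(1.10946+(-29.213))/2.21811=-12.67005, w=(1.10946−(-29.213))/2.21811=13.67042
k=2: b·v=2.46×(-1.831)=-4.50426; √(2b)=2.21811; u=(-4.50426+4.971)/2.21811=0.21042, w=(-4.50426−4.971)/2.21811=-4.27178
k=3: b·v=2.46×(-0.434)=-1.06764; √(2b)=2.21811; u=(-1.06764+29.84)/2.21811=12.97158, w=(-1.06764−29.84)/2.21811=-13.93424

0: u=-17.06813 w=16.75981
1: u=-12.67005 w=13.67042
2: u=0.21042 w=-4.27178
3: u=12.97158 w=-13.93424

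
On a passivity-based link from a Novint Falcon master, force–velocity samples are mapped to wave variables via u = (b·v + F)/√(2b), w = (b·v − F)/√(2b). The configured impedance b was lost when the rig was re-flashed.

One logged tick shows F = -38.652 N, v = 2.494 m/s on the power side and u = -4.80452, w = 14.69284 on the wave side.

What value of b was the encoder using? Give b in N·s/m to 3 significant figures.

u + w = 9.88832;  u + w = √(2b)·v, so √(2b) = 9.88832/2.494 = 3.96484.
b = (√(2b))²/2 = 15.71998/2 = 7.85999.
(Check via u − w = 2F/√(2b): u − w = -19.49736, 2F/√(2b) = -19.49736.)

b = 7.86 N·s/m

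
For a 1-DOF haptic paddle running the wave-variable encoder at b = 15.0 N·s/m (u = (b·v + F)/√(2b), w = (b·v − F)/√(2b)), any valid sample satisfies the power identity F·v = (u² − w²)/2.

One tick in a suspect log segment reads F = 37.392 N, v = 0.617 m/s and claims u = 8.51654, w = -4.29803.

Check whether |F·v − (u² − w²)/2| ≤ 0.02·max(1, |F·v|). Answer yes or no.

F·v = 37.392×0.617 = 23.0709 W.
(u² − w²)/2 = (72.5315 − 18.4731)/2 = 27.0292 W.
|Δ| = 3.9583;  2% of max(1, |F·v|) = 0.4614.

no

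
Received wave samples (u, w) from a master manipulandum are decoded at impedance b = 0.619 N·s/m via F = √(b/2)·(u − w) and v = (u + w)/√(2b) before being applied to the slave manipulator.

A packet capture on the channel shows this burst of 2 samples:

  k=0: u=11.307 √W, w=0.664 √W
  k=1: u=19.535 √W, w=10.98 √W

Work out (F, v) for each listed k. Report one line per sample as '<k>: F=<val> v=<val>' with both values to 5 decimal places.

k=0: u−w=10.64300, u+w=11.97100; √(b/2)=0.55633, √(2b)=1.11265; F=0.55633×10.643=5.92099, v=11.97100/1.11265=10.75896
k=1: u−w=8.55500, u+w=30.51500; √(b/2)=0.55633, √(2b)=1.11265; F=0.55633×8.555=4.75938, v=30.51500/1.11265=27.42541

0: F=5.92099 v=10.75896
1: F=4.75938 v=27.42541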